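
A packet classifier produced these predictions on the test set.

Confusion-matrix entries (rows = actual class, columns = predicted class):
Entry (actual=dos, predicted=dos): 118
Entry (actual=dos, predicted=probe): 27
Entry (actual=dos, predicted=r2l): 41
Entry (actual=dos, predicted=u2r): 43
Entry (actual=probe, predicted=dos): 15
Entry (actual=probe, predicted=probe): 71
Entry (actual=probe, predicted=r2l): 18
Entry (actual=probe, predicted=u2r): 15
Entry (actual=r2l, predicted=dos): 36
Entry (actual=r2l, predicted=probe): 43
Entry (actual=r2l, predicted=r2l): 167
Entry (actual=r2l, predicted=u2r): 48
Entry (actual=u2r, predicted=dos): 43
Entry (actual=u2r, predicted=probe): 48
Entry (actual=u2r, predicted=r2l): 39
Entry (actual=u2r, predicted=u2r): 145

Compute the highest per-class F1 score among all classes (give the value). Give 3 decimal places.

0.597

Per-class F1 score (2·TP/(2·TP+FP+FN)):
  dos: TP=118, FP=15+36+43=94, FN=27+41+43=111 → 236/441 = 0.5351
  probe: TP=71, FP=27+43+48=118, FN=15+18+15=48 → 142/308 = 0.4610
  r2l: TP=167, FP=41+18+39=98, FN=36+43+48=127 → 334/559 = 0.5975
  u2r: TP=145, FP=43+15+48=106, FN=43+48+39=130 → 290/526 = 0.5513
Highest is class 'r2l' with F1 score = 0.597.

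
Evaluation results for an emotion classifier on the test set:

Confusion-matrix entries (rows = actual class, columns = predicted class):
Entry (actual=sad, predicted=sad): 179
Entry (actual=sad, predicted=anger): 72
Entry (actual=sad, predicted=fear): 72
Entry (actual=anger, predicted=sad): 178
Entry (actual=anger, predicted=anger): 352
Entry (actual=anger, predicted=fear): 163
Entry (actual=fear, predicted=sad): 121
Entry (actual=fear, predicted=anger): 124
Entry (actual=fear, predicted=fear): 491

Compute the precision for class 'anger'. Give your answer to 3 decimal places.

precision = TP/(TP+FP).
anger: TP=352, FP=72+124=196 → 352/548 = 0.6423

0.642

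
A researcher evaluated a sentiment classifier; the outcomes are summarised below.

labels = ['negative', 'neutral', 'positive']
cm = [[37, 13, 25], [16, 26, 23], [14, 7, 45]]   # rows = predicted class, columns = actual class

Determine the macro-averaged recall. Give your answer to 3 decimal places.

Per-class recall (TP/(TP+FN)):
  negative: TP=37, FN=16+14=30 → 37/67 = 0.5522
  neutral: TP=26, FN=13+7=20 → 26/46 = 0.5652
  positive: TP=45, FN=25+23=48 → 45/93 = 0.4839
Macro-recall = mean = (0.5522 + 0.5652 + 0.4839) / 3 = 0.534

0.534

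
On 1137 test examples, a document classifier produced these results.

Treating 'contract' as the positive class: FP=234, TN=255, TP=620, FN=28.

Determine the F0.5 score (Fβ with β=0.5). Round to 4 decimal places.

0.7628

Fβ = (1+β²)·TP / ((1+β²)·TP + β²·FN + FP), with β²=1/4
= 1.25·620 / (1.25·620 + 0.25·28 + 234) = 0.7628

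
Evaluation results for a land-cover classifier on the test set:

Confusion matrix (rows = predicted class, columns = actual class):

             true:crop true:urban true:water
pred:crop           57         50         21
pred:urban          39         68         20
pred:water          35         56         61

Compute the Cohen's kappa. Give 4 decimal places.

0.1917

Observed agreement pₒ = trace/N = 186/407 = 0.45700
Expected agreement pₑ = Σ (rowᵢ·colᵢ)/N² = (131·128 + 174·127 + 102·152)/407² = 0.32822
κ = (pₒ − pₑ)/(1 − pₑ) = (0.45700 − 0.32822)/(1 − 0.32822) = 0.1917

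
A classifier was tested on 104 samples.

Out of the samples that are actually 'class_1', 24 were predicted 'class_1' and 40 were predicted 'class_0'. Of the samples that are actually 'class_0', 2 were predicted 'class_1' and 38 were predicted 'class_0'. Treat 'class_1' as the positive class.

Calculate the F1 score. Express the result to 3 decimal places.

Precision = TP/(TP+FP) = 24/26 = 0.9231
Recall = TP/(TP+FN) = 24/64 = 0.3750
F1 = 2·TP/(2·TP+FP+FN) = 48/90 = 0.533

0.533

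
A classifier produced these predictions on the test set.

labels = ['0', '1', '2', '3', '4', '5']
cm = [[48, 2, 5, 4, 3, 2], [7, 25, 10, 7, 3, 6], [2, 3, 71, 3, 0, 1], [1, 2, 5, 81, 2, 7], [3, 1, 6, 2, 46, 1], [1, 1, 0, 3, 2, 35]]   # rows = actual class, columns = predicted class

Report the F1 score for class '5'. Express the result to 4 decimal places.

0.7447

F1 score = 2·TP/(2·TP+FP+FN).
5: TP=35, FP=2+6+1+7+1=17, FN=1+1+0+3+2=7 → 70/94 = 0.74468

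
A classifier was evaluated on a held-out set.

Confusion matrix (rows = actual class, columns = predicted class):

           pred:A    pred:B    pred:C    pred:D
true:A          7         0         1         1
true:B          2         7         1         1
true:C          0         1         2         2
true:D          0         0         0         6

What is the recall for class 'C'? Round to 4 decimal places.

0.4000

One-vs-rest for 'C': TP = diagonal; FP = other classes predicted 'C'; FN = 'C' predicted as other.
recall = TP/(TP+FN).
C: TP=2, FN=0+1+2=3 → 2/5 = 0.40000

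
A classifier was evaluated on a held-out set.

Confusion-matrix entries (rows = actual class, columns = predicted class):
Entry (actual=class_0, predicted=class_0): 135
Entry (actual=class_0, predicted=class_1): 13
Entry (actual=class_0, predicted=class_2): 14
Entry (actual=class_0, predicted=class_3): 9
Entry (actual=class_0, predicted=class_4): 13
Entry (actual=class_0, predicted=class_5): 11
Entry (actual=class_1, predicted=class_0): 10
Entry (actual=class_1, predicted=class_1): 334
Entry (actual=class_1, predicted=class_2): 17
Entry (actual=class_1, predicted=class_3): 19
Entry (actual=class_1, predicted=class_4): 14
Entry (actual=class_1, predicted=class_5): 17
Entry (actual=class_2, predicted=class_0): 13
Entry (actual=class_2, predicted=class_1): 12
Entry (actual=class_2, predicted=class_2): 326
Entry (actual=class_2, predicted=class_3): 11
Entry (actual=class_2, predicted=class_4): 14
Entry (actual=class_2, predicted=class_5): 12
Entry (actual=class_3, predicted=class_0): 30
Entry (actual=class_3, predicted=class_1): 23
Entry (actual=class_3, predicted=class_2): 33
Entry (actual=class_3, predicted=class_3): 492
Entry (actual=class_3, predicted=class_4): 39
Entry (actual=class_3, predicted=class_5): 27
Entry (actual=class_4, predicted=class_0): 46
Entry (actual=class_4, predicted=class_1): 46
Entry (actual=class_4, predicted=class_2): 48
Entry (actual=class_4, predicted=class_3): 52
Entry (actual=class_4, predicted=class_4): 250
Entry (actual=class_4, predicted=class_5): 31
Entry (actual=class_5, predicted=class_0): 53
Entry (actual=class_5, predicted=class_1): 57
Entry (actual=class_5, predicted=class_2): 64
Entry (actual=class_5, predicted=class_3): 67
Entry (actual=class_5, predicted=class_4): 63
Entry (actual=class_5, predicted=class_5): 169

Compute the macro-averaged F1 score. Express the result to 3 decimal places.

0.639

Per-class F1 score (2·TP/(2·TP+FP+FN)):
  class_0: TP=135, FP=10+13+30+46+53=152, FN=13+14+9+13+11=60 → 270/482 = 0.5602
  class_1: TP=334, FP=13+12+23+46+57=151, FN=10+17+19+14+17=77 → 668/896 = 0.7455
  class_2: TP=326, FP=14+17+33+48+64=176, FN=13+12+11+14+12=62 → 652/890 = 0.7326
  class_3: TP=492, FP=9+19+11+52+67=158, FN=30+23+33+39+27=152 → 984/1294 = 0.7604
  class_4: TP=250, FP=13+14+14+39+63=143, FN=46+46+48+52+31=223 → 500/866 = 0.5774
  class_5: TP=169, FP=11+17+12+27+31=98, FN=53+57+64+67+63=304 → 338/740 = 0.4568
Macro-F1 score = mean = (0.5602 + 0.7455 + 0.7326 + 0.7604 + 0.5774 + 0.4568) / 6 = 0.639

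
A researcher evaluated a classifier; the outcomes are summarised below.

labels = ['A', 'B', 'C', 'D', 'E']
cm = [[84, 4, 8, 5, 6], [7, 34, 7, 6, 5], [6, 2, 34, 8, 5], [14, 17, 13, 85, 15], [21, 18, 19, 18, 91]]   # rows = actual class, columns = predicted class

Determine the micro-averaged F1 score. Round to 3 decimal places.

Micro-averaging pools counts across classes: ΣTP=328, ΣFP=204, ΣFN=204.
Micro-F1 score = 2·TP/(2·TP+FP+FN) on pooled counts = 0.617 (equals overall accuracy in single-label multiclass).

0.617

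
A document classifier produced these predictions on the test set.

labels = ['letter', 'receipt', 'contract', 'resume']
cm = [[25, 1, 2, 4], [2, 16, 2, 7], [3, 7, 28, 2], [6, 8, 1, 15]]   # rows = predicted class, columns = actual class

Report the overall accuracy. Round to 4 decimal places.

Accuracy = trace / total = (25+16+28+15=84) / 129 = 84/129 = 0.6512

0.6512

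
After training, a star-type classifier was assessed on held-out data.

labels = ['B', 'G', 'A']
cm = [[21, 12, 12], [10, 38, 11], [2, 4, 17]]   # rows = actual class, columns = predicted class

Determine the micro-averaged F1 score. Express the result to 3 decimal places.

Micro-averaging pools counts across classes: ΣTP=76, ΣFP=51, ΣFN=51.
Micro-F1 score = 2·TP/(2·TP+FP+FN) on pooled counts = 0.598 (equals overall accuracy in single-label multiclass).

0.598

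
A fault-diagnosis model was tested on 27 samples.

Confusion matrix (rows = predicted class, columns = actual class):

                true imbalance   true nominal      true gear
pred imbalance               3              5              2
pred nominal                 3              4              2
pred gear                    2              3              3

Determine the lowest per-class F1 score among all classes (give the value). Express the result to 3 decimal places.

0.333

Per-class F1 score (2·TP/(2·TP+FP+FN)):
  imbalance: TP=3, FP=5+2=7, FN=3+2=5 → 6/18 = 0.3333
  nominal: TP=4, FP=3+2=5, FN=5+3=8 → 8/21 = 0.3810
  gear: TP=3, FP=2+3=5, FN=2+2=4 → 6/15 = 0.4000
Lowest is class 'imbalance' with F1 score = 0.333.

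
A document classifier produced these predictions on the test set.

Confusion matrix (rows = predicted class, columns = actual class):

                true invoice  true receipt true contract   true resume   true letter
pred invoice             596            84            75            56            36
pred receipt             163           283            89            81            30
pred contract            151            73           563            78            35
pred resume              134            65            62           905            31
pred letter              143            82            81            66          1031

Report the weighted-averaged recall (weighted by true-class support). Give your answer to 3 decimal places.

Per-class recall (TP/(TP+FN)):
  invoice: TP=596, FN=163+151+134+143=591 → 596/1187 = 0.5021
  receipt: TP=283, FN=84+73+65+82=304 → 283/587 = 0.4821
  contract: TP=563, FN=75+89+62+81=307 → 563/870 = 0.6471
  resume: TP=905, FN=56+81+78+66=281 → 905/1186 = 0.7631
  letter: TP=1031, FN=36+30+35+31=132 → 1031/1163 = 0.8865
Weighted-recall = Σ (supportᵢ/N)·recallᵢ with N=4993: (1187/4993)·0.5021 + (587/4993)·0.4821 + (870/4993)·0.6471 + (1186/4993)·0.7631 + (1163/4993)·0.8865 = 0.677

0.677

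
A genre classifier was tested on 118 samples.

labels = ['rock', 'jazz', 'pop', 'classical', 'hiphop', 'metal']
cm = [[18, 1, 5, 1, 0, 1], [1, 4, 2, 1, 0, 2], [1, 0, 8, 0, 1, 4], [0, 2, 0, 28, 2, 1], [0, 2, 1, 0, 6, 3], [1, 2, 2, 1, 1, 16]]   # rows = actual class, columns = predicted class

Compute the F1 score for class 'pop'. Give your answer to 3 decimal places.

One-vs-rest for 'pop': TP = diagonal; FP = other classes predicted 'pop'; FN = 'pop' predicted as other.
F1 score = 2·TP/(2·TP+FP+FN).
pop: TP=8, FP=5+2+0+1+2=10, FN=1+0+0+1+4=6 → 16/32 = 0.5000

0.500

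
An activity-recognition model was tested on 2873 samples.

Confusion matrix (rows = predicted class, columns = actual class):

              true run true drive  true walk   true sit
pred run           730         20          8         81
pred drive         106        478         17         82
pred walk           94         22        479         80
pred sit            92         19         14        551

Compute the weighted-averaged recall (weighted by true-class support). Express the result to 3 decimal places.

Per-class recall (TP/(TP+FN)):
  run: TP=730, FN=106+94+92=292 → 730/1022 = 0.7143
  drive: TP=478, FN=20+22+19=61 → 478/539 = 0.8868
  walk: TP=479, FN=8+17+14=39 → 479/518 = 0.9247
  sit: TP=551, FN=81+82+80=243 → 551/794 = 0.6940
Weighted-recall = Σ (supportᵢ/N)·recallᵢ with N=2873: (1022/2873)·0.7143 + (539/2873)·0.8868 + (518/2873)·0.9247 + (794/2873)·0.6940 = 0.779

0.779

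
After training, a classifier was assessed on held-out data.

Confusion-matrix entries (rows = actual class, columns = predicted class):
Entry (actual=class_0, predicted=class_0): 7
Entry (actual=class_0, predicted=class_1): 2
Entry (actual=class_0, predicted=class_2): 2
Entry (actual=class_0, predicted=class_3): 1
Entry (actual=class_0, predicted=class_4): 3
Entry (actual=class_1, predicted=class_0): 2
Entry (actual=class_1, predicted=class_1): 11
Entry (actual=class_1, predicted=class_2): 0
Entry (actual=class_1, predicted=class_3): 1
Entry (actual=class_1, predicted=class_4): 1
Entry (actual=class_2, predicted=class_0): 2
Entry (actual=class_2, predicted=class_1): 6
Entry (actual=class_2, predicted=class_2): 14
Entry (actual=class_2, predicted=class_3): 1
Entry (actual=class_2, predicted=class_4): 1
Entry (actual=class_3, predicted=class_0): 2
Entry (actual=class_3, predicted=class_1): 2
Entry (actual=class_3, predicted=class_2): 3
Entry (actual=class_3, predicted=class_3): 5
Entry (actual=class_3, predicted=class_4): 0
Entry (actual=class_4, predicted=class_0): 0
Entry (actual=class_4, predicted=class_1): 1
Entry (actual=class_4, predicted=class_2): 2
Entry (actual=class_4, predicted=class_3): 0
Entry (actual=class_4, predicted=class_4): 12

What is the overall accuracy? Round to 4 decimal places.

Accuracy = trace / total = (7+11+14+5+12=49) / 81 = 49/81 = 0.6049

0.6049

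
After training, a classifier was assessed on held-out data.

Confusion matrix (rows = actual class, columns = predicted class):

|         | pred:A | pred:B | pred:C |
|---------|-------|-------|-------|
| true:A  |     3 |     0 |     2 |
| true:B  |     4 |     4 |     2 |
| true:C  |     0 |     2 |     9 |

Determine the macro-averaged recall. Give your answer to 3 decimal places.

Per-class recall (TP/(TP+FN)):
  A: TP=3, FN=0+2=2 → 3/5 = 0.6000
  B: TP=4, FN=4+2=6 → 4/10 = 0.4000
  C: TP=9, FN=0+2=2 → 9/11 = 0.8182
Macro-recall = mean = (0.6000 + 0.4000 + 0.8182) / 3 = 0.606

0.606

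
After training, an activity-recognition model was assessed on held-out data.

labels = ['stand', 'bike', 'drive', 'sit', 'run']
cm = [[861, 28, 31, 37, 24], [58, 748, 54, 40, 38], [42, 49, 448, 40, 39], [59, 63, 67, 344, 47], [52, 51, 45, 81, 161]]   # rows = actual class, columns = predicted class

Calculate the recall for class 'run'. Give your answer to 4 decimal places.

Take TP from the diagonal, FP from the rest of the 'run' prediction marginal, FN from the rest of the 'run' actual marginal.
recall = TP/(TP+FN).
run: TP=161, FN=52+51+45+81=229 → 161/390 = 0.41282

0.4128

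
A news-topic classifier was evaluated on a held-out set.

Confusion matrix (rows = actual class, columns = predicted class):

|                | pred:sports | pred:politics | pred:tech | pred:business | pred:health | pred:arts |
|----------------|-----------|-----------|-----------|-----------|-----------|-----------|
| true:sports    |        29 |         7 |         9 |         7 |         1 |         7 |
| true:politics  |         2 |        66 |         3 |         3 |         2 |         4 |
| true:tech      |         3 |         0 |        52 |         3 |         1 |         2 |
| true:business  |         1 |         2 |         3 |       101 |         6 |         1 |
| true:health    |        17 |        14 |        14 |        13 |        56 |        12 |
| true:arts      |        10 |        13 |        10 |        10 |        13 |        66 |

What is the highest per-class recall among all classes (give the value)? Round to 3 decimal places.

0.886

Per-class recall (TP/(TP+FN)):
  sports: TP=29, FN=7+9+7+1+7=31 → 29/60 = 0.4833
  politics: TP=66, FN=2+3+3+2+4=14 → 66/80 = 0.8250
  tech: TP=52, FN=3+0+3+1+2=9 → 52/61 = 0.8525
  business: TP=101, FN=1+2+3+6+1=13 → 101/114 = 0.8860
  health: TP=56, FN=17+14+14+13+12=70 → 56/126 = 0.4444
  arts: TP=66, FN=10+13+10+10+13=56 → 66/122 = 0.5410
Highest is class 'business' with recall = 0.886.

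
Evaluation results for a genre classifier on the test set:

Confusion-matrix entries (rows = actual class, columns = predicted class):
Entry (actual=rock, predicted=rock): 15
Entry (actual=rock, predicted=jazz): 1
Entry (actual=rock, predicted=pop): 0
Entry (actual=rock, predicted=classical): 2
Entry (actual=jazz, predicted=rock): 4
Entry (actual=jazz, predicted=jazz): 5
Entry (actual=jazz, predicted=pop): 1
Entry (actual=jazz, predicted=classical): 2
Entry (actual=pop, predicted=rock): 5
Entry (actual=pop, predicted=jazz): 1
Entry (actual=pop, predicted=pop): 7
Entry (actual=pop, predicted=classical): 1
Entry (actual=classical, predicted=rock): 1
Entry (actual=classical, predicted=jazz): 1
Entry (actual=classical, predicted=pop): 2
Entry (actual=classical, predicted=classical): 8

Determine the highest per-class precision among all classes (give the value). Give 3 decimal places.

Per-class precision (TP/(TP+FP)):
  rock: TP=15, FP=4+5+1=10 → 15/25 = 0.6000
  jazz: TP=5, FP=1+1+1=3 → 5/8 = 0.6250
  pop: TP=7, FP=0+1+2=3 → 7/10 = 0.7000
  classical: TP=8, FP=2+2+1=5 → 8/13 = 0.6154
Highest is class 'pop' with precision = 0.700.

0.700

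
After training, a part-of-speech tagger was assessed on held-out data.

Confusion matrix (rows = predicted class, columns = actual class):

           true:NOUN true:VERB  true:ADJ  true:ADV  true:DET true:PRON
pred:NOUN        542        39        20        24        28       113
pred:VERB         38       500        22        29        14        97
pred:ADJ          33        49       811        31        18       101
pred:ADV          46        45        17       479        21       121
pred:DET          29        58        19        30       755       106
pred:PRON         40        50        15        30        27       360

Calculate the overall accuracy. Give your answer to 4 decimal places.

Accuracy = trace / total = (542+500+811+479+755+360=3447) / 4757 = 3447/4757 = 0.7246

0.7246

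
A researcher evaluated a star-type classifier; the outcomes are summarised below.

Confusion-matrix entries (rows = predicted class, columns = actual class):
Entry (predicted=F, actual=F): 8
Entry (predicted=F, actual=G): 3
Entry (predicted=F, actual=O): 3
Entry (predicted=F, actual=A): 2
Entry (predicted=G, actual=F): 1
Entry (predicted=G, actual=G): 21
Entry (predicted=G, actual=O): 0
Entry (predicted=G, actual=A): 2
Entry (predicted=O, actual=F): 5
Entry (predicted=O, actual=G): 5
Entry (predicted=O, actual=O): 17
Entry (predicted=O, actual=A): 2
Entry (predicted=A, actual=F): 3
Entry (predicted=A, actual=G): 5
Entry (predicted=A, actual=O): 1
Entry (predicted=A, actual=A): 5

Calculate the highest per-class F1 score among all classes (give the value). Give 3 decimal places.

0.724

Per-class F1 score (2·TP/(2·TP+FP+FN)):
  F: TP=8, FP=3+3+2=8, FN=1+5+3=9 → 16/33 = 0.4848
  G: TP=21, FP=1+0+2=3, FN=3+5+5=13 → 42/58 = 0.7241
  O: TP=17, FP=5+5+2=12, FN=3+0+1=4 → 34/50 = 0.6800
  A: TP=5, FP=3+5+1=9, FN=2+2+2=6 → 10/25 = 0.4000
Highest is class 'G' with F1 score = 0.724.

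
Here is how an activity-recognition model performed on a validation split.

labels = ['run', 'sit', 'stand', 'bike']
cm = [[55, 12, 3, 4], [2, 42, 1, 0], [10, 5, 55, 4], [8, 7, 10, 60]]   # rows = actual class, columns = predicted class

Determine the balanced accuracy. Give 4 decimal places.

0.7814

Balanced accuracy = mean of per-class recall.
  run: recall = 55/74 = 0.74324
  sit: recall = 42/45 = 0.93333
  stand: recall = 55/74 = 0.74324
  bike: recall = 60/85 = 0.70588
Mean = (0.74324 + 0.93333 + 0.74324 + 0.70588) / 4 = 0.7814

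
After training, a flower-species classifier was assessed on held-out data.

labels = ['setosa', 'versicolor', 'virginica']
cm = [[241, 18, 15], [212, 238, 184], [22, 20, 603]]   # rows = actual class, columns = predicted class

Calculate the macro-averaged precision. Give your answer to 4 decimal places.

0.7072

Per-class precision (TP/(TP+FP)):
  setosa: TP=241, FP=212+22=234 → 241/475 = 0.50737
  versicolor: TP=238, FP=18+20=38 → 238/276 = 0.86232
  virginica: TP=603, FP=15+184=199 → 603/802 = 0.75187
Macro-precision = mean = (0.50737 + 0.86232 + 0.75187) / 3 = 0.7072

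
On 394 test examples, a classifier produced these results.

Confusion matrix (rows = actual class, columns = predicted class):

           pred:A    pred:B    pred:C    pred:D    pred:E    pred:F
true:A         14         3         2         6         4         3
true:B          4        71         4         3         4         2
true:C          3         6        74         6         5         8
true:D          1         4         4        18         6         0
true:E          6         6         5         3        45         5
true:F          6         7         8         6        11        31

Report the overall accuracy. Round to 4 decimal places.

Accuracy = trace / total = (14+71+74+18+45+31=253) / 394 = 253/394 = 0.6421

0.6421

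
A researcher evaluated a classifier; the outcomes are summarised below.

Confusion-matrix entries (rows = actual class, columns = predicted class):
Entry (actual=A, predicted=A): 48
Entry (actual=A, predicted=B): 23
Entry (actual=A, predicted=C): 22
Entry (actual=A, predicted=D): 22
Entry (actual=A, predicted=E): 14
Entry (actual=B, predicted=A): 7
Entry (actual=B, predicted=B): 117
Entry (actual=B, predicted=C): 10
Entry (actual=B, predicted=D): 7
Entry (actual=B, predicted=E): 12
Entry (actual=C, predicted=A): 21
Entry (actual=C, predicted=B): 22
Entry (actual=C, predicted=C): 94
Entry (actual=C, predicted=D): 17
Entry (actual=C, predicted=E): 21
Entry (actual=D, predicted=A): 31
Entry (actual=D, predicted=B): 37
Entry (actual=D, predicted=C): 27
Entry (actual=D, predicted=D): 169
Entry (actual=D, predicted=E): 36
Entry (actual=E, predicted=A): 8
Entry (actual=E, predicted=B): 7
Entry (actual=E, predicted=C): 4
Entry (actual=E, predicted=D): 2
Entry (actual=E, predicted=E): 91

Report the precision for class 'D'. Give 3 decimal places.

Treat 'D' as positive and all other classes as negative.
precision = TP/(TP+FP).
D: TP=169, FP=22+7+17+2=48 → 169/217 = 0.7788

0.779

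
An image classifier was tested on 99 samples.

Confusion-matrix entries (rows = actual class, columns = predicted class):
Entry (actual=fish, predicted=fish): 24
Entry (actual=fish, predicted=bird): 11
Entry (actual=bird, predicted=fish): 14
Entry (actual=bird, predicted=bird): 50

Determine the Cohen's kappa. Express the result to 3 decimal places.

0.458

Observed agreement pₒ = trace/N = 74/99 = 0.7475
Expected agreement pₑ = Σ (rowᵢ·colᵢ)/N² = (35·38 + 64·61)/99² = 0.5340
κ = (pₒ − pₑ)/(1 − pₑ) = (0.7475 − 0.5340)/(1 − 0.5340) = 0.458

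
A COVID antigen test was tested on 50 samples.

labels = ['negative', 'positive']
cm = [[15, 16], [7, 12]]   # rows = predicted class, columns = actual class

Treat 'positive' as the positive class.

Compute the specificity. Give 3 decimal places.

0.682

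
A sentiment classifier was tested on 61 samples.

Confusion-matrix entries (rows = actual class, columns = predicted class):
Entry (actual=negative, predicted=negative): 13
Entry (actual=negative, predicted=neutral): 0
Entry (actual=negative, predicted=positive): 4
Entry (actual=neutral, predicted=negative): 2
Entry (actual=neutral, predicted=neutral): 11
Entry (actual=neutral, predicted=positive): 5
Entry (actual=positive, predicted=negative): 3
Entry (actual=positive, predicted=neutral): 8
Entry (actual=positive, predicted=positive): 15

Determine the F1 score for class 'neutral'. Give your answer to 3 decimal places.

One-vs-rest for 'neutral': TP = diagonal; FP = other classes predicted 'neutral'; FN = 'neutral' predicted as other.
F1 score = 2·TP/(2·TP+FP+FN).
neutral: TP=11, FP=0+8=8, FN=2+5=7 → 22/37 = 0.5946

0.595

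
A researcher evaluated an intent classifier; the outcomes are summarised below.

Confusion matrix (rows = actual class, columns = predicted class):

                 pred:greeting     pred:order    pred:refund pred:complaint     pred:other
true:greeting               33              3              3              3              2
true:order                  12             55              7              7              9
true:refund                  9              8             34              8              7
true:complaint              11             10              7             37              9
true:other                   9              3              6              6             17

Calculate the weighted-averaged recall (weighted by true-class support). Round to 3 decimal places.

Per-class recall (TP/(TP+FN)):
  greeting: TP=33, FN=3+3+3+2=11 → 33/44 = 0.7500
  order: TP=55, FN=12+7+7+9=35 → 55/90 = 0.6111
  refund: TP=34, FN=9+8+8+7=32 → 34/66 = 0.5152
  complaint: TP=37, FN=11+10+7+9=37 → 37/74 = 0.5000
  other: TP=17, FN=9+3+6+6=24 → 17/41 = 0.4146
Weighted-recall = Σ (supportᵢ/N)·recallᵢ with N=315: (44/315)·0.7500 + (90/315)·0.6111 + (66/315)·0.5152 + (74/315)·0.5000 + (41/315)·0.4146 = 0.559

0.559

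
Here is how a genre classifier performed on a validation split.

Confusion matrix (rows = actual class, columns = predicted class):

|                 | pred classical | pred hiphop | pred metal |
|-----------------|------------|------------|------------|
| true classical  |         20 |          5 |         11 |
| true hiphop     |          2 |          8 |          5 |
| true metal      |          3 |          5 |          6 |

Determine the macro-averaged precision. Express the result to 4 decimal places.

0.5057

Per-class precision (TP/(TP+FP)):
  classical: TP=20, FP=2+3=5 → 20/25 = 0.80000
  hiphop: TP=8, FP=5+5=10 → 8/18 = 0.44444
  metal: TP=6, FP=11+5=16 → 6/22 = 0.27273
Macro-precision = mean = (0.80000 + 0.44444 + 0.27273) / 3 = 0.5057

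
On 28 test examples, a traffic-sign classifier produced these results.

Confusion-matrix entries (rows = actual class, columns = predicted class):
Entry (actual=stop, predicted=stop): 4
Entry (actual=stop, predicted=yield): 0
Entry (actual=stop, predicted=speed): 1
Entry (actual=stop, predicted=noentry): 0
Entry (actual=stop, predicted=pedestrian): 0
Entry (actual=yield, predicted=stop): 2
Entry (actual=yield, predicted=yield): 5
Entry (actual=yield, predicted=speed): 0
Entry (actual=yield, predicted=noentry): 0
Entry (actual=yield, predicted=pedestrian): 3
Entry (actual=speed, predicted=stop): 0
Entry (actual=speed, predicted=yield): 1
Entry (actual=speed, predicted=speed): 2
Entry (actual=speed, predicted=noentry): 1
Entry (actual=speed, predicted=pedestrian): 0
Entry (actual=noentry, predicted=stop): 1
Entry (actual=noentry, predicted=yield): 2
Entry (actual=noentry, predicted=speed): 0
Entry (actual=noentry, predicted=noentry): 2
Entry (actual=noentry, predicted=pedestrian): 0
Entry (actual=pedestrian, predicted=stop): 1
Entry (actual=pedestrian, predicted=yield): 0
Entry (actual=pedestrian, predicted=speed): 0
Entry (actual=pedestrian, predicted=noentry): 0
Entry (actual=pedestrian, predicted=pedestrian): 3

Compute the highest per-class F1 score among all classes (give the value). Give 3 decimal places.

0.615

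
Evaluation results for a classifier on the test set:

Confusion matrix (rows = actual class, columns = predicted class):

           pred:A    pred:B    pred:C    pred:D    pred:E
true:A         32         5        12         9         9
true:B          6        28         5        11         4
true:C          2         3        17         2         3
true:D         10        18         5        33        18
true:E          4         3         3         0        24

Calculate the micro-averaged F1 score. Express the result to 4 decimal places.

Micro-averaging pools counts across classes: ΣTP=134, ΣFP=132, ΣFN=132.
Micro-F1 score = 2·TP/(2·TP+FP+FN) on pooled counts = 0.5038 (equals overall accuracy in single-label multiclass).

0.5038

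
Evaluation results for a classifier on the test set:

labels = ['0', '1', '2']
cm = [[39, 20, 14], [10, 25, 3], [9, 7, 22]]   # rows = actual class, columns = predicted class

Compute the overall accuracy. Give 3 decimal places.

0.577

Accuracy = trace / total = (39+25+22=86) / 149 = 86/149 = 0.577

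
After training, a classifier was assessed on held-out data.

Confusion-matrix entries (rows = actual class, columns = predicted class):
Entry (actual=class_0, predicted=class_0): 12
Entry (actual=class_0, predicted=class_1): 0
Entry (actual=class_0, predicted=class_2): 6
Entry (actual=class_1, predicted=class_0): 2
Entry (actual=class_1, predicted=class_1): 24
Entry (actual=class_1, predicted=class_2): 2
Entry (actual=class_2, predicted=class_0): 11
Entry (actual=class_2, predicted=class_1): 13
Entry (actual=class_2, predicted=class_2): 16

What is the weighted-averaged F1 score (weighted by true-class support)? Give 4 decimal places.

Per-class F1 score (2·TP/(2·TP+FP+FN)):
  class_0: TP=12, FP=2+11=13, FN=0+6=6 → 24/43 = 0.55814
  class_1: TP=24, FP=0+13=13, FN=2+2=4 → 48/65 = 0.73846
  class_2: TP=16, FP=6+2=8, FN=11+13=24 → 32/64 = 0.50000
Weighted-F1 score = Σ (supportᵢ/N)·F1 scoreᵢ with N=86: (18/86)·0.55814 + (28/86)·0.73846 + (40/86)·0.50000 = 0.5898

0.5898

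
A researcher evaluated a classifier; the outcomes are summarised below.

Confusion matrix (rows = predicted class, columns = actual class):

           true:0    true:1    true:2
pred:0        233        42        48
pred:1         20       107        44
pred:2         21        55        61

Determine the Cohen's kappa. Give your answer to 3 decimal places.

Observed agreement pₒ = trace/N = 401/631 = 0.6355
Expected agreement pₑ = Σ (rowᵢ·colᵢ)/N² = (274·323 + 204·171 + 153·137)/631² = 0.3625
κ = (pₒ − pₑ)/(1 − pₑ) = (0.6355 − 0.3625)/(1 − 0.3625) = 0.428

0.428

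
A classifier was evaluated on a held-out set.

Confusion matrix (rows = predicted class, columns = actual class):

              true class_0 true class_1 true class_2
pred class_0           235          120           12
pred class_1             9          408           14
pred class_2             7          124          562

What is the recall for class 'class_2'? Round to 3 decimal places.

0.956

Take TP from the diagonal, FP from the rest of the 'class_2' prediction marginal, FN from the rest of the 'class_2' actual marginal.
recall = TP/(TP+FN).
class_2: TP=562, FN=12+14=26 → 562/588 = 0.9558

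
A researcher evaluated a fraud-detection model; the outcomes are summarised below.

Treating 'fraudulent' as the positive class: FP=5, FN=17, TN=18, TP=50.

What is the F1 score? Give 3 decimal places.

0.820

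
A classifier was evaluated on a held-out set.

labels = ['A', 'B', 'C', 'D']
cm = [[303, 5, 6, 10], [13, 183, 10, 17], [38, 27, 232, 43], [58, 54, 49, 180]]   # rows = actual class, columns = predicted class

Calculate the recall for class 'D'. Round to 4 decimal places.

recall = TP/(TP+FN).
D: TP=180, FN=58+54+49=161 → 180/341 = 0.52786

0.5279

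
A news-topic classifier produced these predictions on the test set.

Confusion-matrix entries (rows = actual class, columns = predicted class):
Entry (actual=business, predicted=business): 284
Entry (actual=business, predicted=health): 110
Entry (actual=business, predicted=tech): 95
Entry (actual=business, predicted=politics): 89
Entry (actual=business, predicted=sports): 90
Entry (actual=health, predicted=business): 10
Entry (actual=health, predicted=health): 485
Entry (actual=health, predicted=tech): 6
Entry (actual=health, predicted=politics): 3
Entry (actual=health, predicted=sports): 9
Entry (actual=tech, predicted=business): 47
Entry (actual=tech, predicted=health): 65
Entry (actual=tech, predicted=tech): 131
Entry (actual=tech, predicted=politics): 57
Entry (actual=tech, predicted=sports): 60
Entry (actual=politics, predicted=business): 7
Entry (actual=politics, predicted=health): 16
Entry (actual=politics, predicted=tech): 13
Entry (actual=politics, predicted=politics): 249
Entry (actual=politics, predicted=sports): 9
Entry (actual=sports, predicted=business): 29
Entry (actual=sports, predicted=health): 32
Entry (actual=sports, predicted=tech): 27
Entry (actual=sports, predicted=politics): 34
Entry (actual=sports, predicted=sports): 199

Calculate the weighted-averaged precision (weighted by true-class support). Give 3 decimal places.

0.636

Per-class precision (TP/(TP+FP)):
  business: TP=284, FP=10+47+7+29=93 → 284/377 = 0.7533
  health: TP=485, FP=110+65+16+32=223 → 485/708 = 0.6850
  tech: TP=131, FP=95+6+13+27=141 → 131/272 = 0.4816
  politics: TP=249, FP=89+3+57+34=183 → 249/432 = 0.5764
  sports: TP=199, FP=90+9+60+9=168 → 199/367 = 0.5422
Weighted-precision = Σ (supportᵢ/N)·precisionᵢ with N=2156: (668/2156)·0.7533 + (513/2156)·0.6850 + (360/2156)·0.4816 + (294/2156)·0.5764 + (321/2156)·0.5422 = 0.636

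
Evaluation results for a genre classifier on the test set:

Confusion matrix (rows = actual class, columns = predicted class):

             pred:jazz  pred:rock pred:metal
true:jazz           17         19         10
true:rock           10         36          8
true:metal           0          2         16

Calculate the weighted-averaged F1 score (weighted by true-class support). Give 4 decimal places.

0.5723

Per-class F1 score (2·TP/(2·TP+FP+FN)):
  jazz: TP=17, FP=10+0=10, FN=19+10=29 → 34/73 = 0.46575
  rock: TP=36, FP=19+2=21, FN=10+8=18 → 72/111 = 0.64865
  metal: TP=16, FP=10+8=18, FN=0+2=2 → 32/52 = 0.61538
Weighted-F1 score = Σ (supportᵢ/N)·F1 scoreᵢ with N=118: (46/118)·0.46575 + (54/118)·0.64865 + (18/118)·0.61538 = 0.5723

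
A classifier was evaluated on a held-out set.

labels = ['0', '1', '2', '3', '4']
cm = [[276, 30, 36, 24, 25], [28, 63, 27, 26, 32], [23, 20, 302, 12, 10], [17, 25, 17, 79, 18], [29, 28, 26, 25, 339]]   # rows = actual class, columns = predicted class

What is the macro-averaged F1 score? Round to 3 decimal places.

Per-class F1 score (2·TP/(2·TP+FP+FN)):
  0: TP=276, FP=28+23+17+29=97, FN=30+36+24+25=115 → 552/764 = 0.7225
  1: TP=63, FP=30+20+25+28=103, FN=28+27+26+32=113 → 126/342 = 0.3684
  2: TP=302, FP=36+27+17+26=106, FN=23+20+12+10=65 → 604/775 = 0.7794
  3: TP=79, FP=24+26+12+25=87, FN=17+25+17+18=77 → 158/322 = 0.4907
  4: TP=339, FP=25+32+10+18=85, FN=29+28+26+25=108 → 678/871 = 0.7784
Macro-F1 score = mean = (0.7225 + 0.3684 + 0.7794 + 0.4907 + 0.7784) / 5 = 0.628

0.628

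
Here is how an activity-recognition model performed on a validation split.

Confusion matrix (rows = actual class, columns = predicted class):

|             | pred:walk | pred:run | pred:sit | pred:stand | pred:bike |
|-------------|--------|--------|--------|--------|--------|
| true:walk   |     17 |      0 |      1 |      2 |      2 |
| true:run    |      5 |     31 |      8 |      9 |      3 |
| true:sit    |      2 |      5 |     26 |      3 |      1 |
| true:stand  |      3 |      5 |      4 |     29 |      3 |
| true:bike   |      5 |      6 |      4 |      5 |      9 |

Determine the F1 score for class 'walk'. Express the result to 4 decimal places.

0.6296

One-vs-rest for 'walk': TP = diagonal; FP = other classes predicted 'walk'; FN = 'walk' predicted as other.
F1 score = 2·TP/(2·TP+FP+FN).
walk: TP=17, FP=5+2+3+5=15, FN=0+1+2+2=5 → 34/54 = 0.62963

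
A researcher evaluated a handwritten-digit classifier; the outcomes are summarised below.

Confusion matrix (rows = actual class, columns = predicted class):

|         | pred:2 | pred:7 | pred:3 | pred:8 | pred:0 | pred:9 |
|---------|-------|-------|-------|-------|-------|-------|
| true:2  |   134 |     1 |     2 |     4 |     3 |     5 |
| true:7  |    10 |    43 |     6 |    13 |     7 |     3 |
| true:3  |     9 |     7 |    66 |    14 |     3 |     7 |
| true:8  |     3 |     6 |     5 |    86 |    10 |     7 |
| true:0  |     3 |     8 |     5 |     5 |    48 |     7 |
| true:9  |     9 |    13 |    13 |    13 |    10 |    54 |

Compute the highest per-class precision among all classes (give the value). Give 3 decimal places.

Per-class precision (TP/(TP+FP)):
  2: TP=134, FP=10+9+3+3+9=34 → 134/168 = 0.7976
  7: TP=43, FP=1+7+6+8+13=35 → 43/78 = 0.5513
  3: TP=66, FP=2+6+5+5+13=31 → 66/97 = 0.6804
  8: TP=86, FP=4+13+14+5+13=49 → 86/135 = 0.6370
  0: TP=48, FP=3+7+3+10+10=33 → 48/81 = 0.5926
  9: TP=54, FP=5+3+7+7+7=29 → 54/83 = 0.6506
Highest is class '2' with precision = 0.798.

0.798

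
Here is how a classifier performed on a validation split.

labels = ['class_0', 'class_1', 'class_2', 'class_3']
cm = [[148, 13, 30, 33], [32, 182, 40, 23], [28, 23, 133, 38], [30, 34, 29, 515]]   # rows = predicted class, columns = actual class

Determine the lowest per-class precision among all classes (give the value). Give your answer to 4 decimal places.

0.5991

Per-class precision (TP/(TP+FP)):
  class_0: TP=148, FP=13+30+33=76 → 148/224 = 0.66071
  class_1: TP=182, FP=32+40+23=95 → 182/277 = 0.65704
  class_2: TP=133, FP=28+23+38=89 → 133/222 = 0.59910
  class_3: TP=515, FP=30+34+29=93 → 515/608 = 0.84704
Lowest is class 'class_2' with precision = 0.5991.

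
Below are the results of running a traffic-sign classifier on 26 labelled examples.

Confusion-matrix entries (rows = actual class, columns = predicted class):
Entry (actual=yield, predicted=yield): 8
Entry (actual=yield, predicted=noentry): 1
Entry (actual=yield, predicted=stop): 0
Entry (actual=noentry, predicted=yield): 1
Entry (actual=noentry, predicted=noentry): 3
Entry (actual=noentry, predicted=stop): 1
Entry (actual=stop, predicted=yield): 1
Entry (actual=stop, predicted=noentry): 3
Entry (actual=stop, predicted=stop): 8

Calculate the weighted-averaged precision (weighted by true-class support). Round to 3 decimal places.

0.770

Per-class precision (TP/(TP+FP)):
  yield: TP=8, FP=1+1=2 → 8/10 = 0.8000
  noentry: TP=3, FP=1+3=4 → 3/7 = 0.4286
  stop: TP=8, FP=0+1=1 → 8/9 = 0.8889
Weighted-precision = Σ (supportᵢ/N)·precisionᵢ with N=26: (9/26)·0.8000 + (5/26)·0.4286 + (12/26)·0.8889 = 0.770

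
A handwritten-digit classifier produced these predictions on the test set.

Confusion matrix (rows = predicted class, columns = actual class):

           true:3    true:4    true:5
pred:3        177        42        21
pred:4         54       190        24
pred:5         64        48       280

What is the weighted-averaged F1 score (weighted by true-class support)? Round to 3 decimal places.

Per-class F1 score (2·TP/(2·TP+FP+FN)):
  3: TP=177, FP=42+21=63, FN=54+64=118 → 354/535 = 0.6617
  4: TP=190, FP=54+24=78, FN=42+48=90 → 380/548 = 0.6934
  5: TP=280, FP=64+48=112, FN=21+24=45 → 560/717 = 0.7810
Weighted-F1 score = Σ (supportᵢ/N)·F1 scoreᵢ with N=900: (295/900)·0.6617 + (280/900)·0.6934 + (325/900)·0.7810 = 0.715

0.715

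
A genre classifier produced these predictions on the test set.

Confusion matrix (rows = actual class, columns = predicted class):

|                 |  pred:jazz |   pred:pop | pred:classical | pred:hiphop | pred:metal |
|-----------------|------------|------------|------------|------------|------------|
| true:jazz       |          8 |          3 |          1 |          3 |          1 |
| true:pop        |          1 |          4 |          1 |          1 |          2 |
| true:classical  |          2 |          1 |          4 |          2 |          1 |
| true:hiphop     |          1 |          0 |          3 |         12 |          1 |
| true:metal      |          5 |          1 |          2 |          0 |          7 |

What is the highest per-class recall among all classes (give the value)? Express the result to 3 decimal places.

0.706

Per-class recall (TP/(TP+FN)):
  jazz: TP=8, FN=3+1+3+1=8 → 8/16 = 0.5000
  pop: TP=4, FN=1+1+1+2=5 → 4/9 = 0.4444
  classical: TP=4, FN=2+1+2+1=6 → 4/10 = 0.4000
  hiphop: TP=12, FN=1+0+3+1=5 → 12/17 = 0.7059
  metal: TP=7, FN=5+1+2+0=8 → 7/15 = 0.4667
Highest is class 'hiphop' with recall = 0.706.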